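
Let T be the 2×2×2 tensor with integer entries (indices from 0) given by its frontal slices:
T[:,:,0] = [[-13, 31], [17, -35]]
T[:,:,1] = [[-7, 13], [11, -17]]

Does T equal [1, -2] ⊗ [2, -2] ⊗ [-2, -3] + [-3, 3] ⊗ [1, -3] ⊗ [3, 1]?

Reconstruct entry (0,0,1) from the claimed factors: Σₗ aₗ[0]bₗ[0]cₗ[1] = (1)·(2)·(-3) + (-3)·(1)·(1) = -9, but T[0,0,1] = -7. The claim is false.

No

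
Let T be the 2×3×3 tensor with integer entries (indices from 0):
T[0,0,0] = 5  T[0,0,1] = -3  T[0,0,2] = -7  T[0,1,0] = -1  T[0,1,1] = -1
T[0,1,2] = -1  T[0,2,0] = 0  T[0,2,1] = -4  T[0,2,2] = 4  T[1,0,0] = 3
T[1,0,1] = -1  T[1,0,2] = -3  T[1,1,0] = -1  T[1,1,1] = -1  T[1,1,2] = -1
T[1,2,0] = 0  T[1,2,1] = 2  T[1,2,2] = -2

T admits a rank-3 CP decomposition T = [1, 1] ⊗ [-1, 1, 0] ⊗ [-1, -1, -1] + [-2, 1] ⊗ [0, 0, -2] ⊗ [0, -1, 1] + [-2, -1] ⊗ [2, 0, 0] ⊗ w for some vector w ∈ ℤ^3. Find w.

w = [-1, 1, 2]

Subtract the known terms from T to get the rank-1 residual R = [-2, -1] ⊗ [2, 0, 0] ⊗ w, so R[i,j,k] = a[i]·b[j]·w[k]. Pick indices with nonzero a[0]·b[0] = (-2)·(2) = -4. Only the fibre through (0,0,·) is needed: R[0,0,:] = T[0,0,:] − Σₗ aₗ[0]bₗ[0]cₗ = [5, -3, -7] − (1)·(-1)·[-1, -1, -1] − (-2)·(0)·[0, -1, 1] = [4, -4, -8]. Then w[k] = R[0,0,k] / -4 for each k, giving w = [4, -4, -8] / -4 = [-1, 1, 2].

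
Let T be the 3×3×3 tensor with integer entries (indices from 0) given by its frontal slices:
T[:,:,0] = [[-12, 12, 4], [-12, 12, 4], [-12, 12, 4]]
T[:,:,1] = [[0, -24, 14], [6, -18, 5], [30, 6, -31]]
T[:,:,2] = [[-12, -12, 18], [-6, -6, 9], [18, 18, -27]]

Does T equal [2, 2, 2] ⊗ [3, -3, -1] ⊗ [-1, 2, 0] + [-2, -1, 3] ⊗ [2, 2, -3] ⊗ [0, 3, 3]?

No

Reconstruct entry (0,0,0) from the claimed factors: Σₗ aₗ[0]bₗ[0]cₗ[0] = (2)·(3)·(-1) + (-2)·(2)·(0) = -6, but T[0,0,0] = -12. The claim is false.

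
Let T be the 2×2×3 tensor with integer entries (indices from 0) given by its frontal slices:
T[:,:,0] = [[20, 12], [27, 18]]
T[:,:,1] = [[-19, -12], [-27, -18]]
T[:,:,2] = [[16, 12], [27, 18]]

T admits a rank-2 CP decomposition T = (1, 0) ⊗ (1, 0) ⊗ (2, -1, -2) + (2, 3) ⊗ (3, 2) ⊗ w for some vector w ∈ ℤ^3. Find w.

Subtract the known terms from T to get the rank-1 residual R = (2, 3) ⊗ (3, 2) ⊗ w, so R[i,j,k] = a[i]·b[j]·w[k]. Pick indices with nonzero a[0]·b[0] = (2)·(3) = 6. Only the fibre through (0,0,·) is needed: R[0,0,:] = T[0,0,:] − Σₗ aₗ[0]bₗ[0]cₗ = [20, -19, 16] − (1)·(1)·(2, -1, -2) = [18, -18, 18]. Then w[k] = R[0,0,k] / 6 for each k, giving w = [18, -18, 18] / 6 = (3, -3, 3).

w = (3, -3, 3)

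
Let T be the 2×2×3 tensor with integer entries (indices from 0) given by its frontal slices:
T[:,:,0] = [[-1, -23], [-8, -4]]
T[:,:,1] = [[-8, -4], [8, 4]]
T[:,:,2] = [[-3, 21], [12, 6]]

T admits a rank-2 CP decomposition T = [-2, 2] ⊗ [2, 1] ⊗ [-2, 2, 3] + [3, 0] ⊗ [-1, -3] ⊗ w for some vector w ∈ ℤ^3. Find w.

Subtract the known terms from T to get the rank-1 residual R = [3, 0] ⊗ [-1, -3] ⊗ w, so R[i,j,k] = a[i]·b[j]·w[k]. Pick indices with nonzero a[0]·b[0] = (3)·(-1) = -3. Only the fibre through (0,0,·) is needed: R[0,0,:] = T[0,0,:] − Σₗ aₗ[0]bₗ[0]cₗ = [-1, -8, -3] − (-2)·(2)·[-2, 2, 3] = [-9, 0, 9]. Then w[k] = R[0,0,k] / -3 for each k, giving w = [-9, 0, 9] / -3 = [3, 0, -3].

w = [3, 0, -3]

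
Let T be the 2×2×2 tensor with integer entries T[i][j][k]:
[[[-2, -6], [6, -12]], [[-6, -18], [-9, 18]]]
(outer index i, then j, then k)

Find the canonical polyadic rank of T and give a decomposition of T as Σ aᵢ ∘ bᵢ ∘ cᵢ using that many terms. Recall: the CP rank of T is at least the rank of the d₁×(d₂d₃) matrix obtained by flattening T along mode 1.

Lower bound: the mode-1 unfolding of T (rows indexed by i, columns by (j,k) = (0,0), (0,1), (1,0), (1,1)) is [[-2, -6, 6, -12], [-6, -18, -9, 18]].
There the 2×2 minor on rows i ∈ {0, 1}, columns (j,k) ∈ {(0,0), (1,0)} is det [[-2, 6], [-6, -9]] = 54 ≠ 0, so this unfolding has rank ≥ 2; CP rank is at least every unfolding rank, so rank(T) ≥ 2. (This is only a lower bound: in general the CP rank may exceed every unfolding rank, so we still need to exhibit 2 rank-1 terms summing to T.)
Upper bound — finding two terms. Write S_k = T[:,:,k] for the frontal slices: S₀ = [[-2, 6], [-6, -9]], S₁ = [[-6, -12], [-18, 18]].
If T = a₁ ∘ b₁ ∘ c₁ + a₂ ∘ b₂ ∘ c₂ then each S_k = c₁[k]·a₁b₁ᵀ + c₂[k]·a₂b₂ᵀ. S₀ and S₁ are linearly independent, so a₁b₁ᵀ and a₂b₂ᵀ must span the same plane of matrices: they are the rank-1 matrices of the form x·S₀ + y·S₁.
det(x·S₀ + y·S₁) is 54·x² + 54·xy − 324·y² = 54·(x + 3·y)(x − 2·y), vanishing at (x:y) = (3:-1) and (2:1).
M₁ = 3·S₀ − S₁ = [[0, 30], [0, -45]] = 15·(2, -3)(0, 1)ᵀ and M₂ = 2·S₀ + S₁ = [[-10, 0], [-30, 0]] = (-10)·(1, 3)(1, 0)ᵀ, so take a₁ = (2, -3), b₁ = (0, 1), a₂ = (1, 3), b₂ = (1, 0).
Each slice is an integer combination of E₁ = a₁b₁ᵀ and E₂ = a₂b₂ᵀ: S₀ = 3·E₁ − 2·E₂, S₁ = −6·E₁ − 6·E₂; reading off coefficients, c₁ = (3, -6) and c₂ = (-2, -6).
Hence T = (2, -3) ∘ (0, 1) ∘ (3, -6) + (1, 3) ∘ (1, 0) ∘ (-2, -6), so rank(T) ≤ 2.
These bounds meet, so rank(T) = 2.
Check entry T[1,1,1] = 18: (-3)·(1)·(-6) + (3)·(0)·(-6) = 18.

rank(T) = 2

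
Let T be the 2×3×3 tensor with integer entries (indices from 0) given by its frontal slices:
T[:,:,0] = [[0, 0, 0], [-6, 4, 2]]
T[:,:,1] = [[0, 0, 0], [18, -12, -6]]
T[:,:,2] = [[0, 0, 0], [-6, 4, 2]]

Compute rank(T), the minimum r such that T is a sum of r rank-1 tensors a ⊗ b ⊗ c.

Lower bound: T ≠ 0 (e.g. T[1,0,0] = -6), so rank(T) ≥ 1.
Upper bound: if T = a ⊗ b ⊗ c then every fibre of T is a multiple of the corresponding factor, so read the factors off the fibres through the nonzero entry T[1,0,0] = -6.
The mode-1 fibre T[:,0,0] = [0, -6] gives a = [0, 1] (primitive direction); the mode-2 fibre T[1,:,0] = [-6, 4, 2] gives b = [3, -2, -1]; then c[k] = T[1,0,k] / (a[1]·b[0]) = [-6, 18, -6] / 3 = [-2, 6, -2].
Expanding [0, 1] ⊗ [3, -2, -1] ⊗ [-2, 6, -2] reproduces all 18 entries of T, so T = [0, 1] ⊗ [3, -2, -1] ⊗ [-2, 6, -2] and rank(T) ≤ 1.
These bounds meet, so rank(T) = 1.

1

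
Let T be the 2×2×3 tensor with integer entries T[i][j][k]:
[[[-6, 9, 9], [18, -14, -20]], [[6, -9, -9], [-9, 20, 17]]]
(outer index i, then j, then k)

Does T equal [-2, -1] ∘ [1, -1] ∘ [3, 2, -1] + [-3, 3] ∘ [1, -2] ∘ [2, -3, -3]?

Reconstruct entry (0,0,0) from the claimed factors: Σₗ aₗ[0]bₗ[0]cₗ[0] = (-2)·(1)·(3) + (-3)·(1)·(2) = -12, but T[0,0,0] = -6. The claim is false.

No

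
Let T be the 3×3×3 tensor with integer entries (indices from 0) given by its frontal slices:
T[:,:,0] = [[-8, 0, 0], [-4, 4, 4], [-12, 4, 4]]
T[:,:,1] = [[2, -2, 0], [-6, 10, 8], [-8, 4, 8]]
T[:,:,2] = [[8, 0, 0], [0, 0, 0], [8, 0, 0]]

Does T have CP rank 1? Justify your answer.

No

The mode-3 unfolding of T (rows indexed by k, columns by (i,j) = (0,0), (0,1), (0,2), (1,0), (1,1), (1,2), (2,0), (2,1), (2,2)) is [[-8, 0, 0, -4, 4, 4, -12, 4, 4], [2, -2, 0, -6, 10, 8, -8, 4, 8], [8, 0, 0, 0, 0, 0, 8, 0, 0]].
There the 3×3 minor on rows k ∈ {0, 1, 2}, columns (i,j) ∈ {(0,0), (0,1), (1,0)} is det [[-8, 0, -4], [2, -2, -6], [8, 0, 0]] = -64 ≠ 0, so this unfolding has rank ≥ 3; CP rank is at least every unfolding rank, so rank(T) ≥ 3.
In particular rank(T) ≥ 3 > 1, so T is not rank-1.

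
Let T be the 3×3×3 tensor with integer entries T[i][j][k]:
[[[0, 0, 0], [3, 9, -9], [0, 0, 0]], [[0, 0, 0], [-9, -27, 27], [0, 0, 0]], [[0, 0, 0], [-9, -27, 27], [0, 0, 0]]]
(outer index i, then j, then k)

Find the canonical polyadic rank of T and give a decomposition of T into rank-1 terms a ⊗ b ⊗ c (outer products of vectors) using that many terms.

rank(T) = 1

Lower bound: T ≠ 0 (e.g. T[0,1,0] = 3), so rank(T) ≥ 1.
Upper bound: if T = a ⊗ b ⊗ c then every fibre of T is a multiple of the corresponding factor, so read the factors off the fibres through the nonzero entry T[0,1,0] = 3.
The mode-1 fibre T[:,1,0] = [3, -9, -9] gives a = [1, -3, -3] (primitive direction); the mode-2 fibre T[0,:,0] = [0, 3, 0] gives b = [0, 1, 0]; then c[k] = T[0,1,k] / (a[0]·b[1]) = [3, 9, -9] / 1 = [3, 9, -9].
Expanding [1, -3, -3] ⊗ [0, 1, 0] ⊗ [3, 9, -9] reproduces all 27 entries of T, so T = [1, -3, -3] ⊗ [0, 1, 0] ⊗ [3, 9, -9] and rank(T) ≤ 1.
These bounds meet, so rank(T) = 1.
Check entry T[0,0,2] = 0: (1)·(0)·(-9) = 0.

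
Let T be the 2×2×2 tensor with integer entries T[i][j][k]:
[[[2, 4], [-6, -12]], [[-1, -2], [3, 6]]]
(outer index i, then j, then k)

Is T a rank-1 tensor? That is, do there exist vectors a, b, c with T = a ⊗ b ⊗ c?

Yes

The mode-1 fibre T[:,0,0] = [2, -1] gives a = [2, -1] (primitive direction); the mode-2 fibre T[0,:,0] = [2, -6] gives b = [1, -3]; then c[k] = T[0,0,k] / (a[0]·b[0]) = [2, 4] / 2 = [1, 2].
Expanding [2, -1] ⊗ [1, -3] ⊗ [1, 2] reproduces all 8 entries of T, so T = [2, -1] ⊗ [1, -3] ⊗ [1, 2] and rank(T) ≤ 1.
Equivalently every frontal slice T[:,:,k] is c[k] times the rank-1 matrix [2, -1] ⊗ [1, -3]. So T has rank 1 (it is nonzero).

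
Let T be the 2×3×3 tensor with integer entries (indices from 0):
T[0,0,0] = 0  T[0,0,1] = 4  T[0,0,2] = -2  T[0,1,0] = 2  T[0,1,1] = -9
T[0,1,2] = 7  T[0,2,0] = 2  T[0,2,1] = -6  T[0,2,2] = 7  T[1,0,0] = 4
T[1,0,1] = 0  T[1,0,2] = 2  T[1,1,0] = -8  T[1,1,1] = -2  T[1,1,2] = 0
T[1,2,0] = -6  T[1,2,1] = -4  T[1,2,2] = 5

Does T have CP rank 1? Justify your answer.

The mode-3 unfolding of T (rows indexed by k, columns by (i,j) = (0,0), (0,1), (0,2), (1,0), (1,1), (1,2)) is [[0, 2, 2, 4, -8, -6], [4, -9, -6, 0, -2, -4], [-2, 7, 7, 2, 0, 5]].
There the 3×3 minor on rows k ∈ {0, 1, 2}, columns (i,j) ∈ {(0,0), (0,1), (0,2)} is det [[0, 2, 2], [4, -9, -6], [-2, 7, 7]] = -12 ≠ 0, so this unfolding has rank ≥ 3; CP rank is at least every unfolding rank, so rank(T) ≥ 3.
In particular rank(T) ≥ 3 > 1, so T is not rank-1.

No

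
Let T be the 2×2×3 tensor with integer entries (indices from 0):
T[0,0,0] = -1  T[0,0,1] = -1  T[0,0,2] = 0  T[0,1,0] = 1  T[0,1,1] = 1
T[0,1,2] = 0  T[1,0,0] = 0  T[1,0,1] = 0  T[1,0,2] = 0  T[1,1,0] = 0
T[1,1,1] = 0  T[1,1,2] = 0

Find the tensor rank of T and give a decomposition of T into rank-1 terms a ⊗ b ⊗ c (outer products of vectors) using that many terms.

Lower bound: T ≠ 0 (e.g. T[0,0,0] = -1), so rank(T) ≥ 1.
Upper bound: if T = a ⊗ b ⊗ c then every fibre of T is a multiple of the corresponding factor, so read the factors off the fibres through the nonzero entry T[0,0,0] = -1.
The mode-1 fibre T[:,0,0] = [-1, 0] gives a = [1, 0] (primitive direction); the mode-2 fibre T[0,:,0] = [-1, 1] gives b = [1, -1]; then c[k] = T[0,0,k] / (a[0]·b[0]) = [-1, -1, 0] / 1 = [-1, -1, 0].
Expanding [1, 0] ⊗ [1, -1] ⊗ [-1, -1, 0] reproduces all 12 entries of T, so T = [1, 0] ⊗ [1, -1] ⊗ [-1, -1, 0] and rank(T) ≤ 1.
These bounds meet, so rank(T) = 1.
Check entry T[0,1,2] = 0: (1)·(-1)·(0) = 0.

rank(T) = 1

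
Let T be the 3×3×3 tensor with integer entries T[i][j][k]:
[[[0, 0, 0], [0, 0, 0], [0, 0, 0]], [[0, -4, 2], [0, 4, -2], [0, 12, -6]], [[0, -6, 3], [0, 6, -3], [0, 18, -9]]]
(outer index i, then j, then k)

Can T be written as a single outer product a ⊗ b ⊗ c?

Yes

If T = a ⊗ b ⊗ c then every fibre of T is a multiple of the corresponding factor, so read the factors off the fibres through the nonzero entry T[1,0,1] = -4.
The mode-1 fibre T[:,0,1] = [0, -4, -6] gives a = [0, 2, 3] (primitive direction); the mode-2 fibre T[1,:,1] = [-4, 4, 12] gives b = [1, -1, -3]; then c[k] = T[1,0,k] / (a[1]·b[0]) = [0, -4, 2] / 2 = [0, -2, 1].
Expanding [0, 2, 3] ⊗ [1, -1, -3] ⊗ [0, -2, 1] reproduces all 27 entries of T, so T = [0, 2, 3] ⊗ [1, -1, -3] ⊗ [0, -2, 1] and rank(T) ≤ 1.
Equivalently every frontal slice T[:,:,k] is c[k] times the rank-1 matrix [0, 2, 3] ⊗ [1, -1, -3]. So T has rank 1 (it is nonzero).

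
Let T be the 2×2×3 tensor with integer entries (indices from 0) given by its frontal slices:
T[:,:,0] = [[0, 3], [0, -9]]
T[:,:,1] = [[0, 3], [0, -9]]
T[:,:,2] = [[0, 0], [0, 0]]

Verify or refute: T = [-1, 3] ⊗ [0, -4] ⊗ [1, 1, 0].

No

Reconstruct entry (0,1,0) from the claimed factors: Σₗ aₗ[0]bₗ[1]cₗ[0] = (-1)·(-4)·(1) = 4, but T[0,1,0] = 3. The claim is false.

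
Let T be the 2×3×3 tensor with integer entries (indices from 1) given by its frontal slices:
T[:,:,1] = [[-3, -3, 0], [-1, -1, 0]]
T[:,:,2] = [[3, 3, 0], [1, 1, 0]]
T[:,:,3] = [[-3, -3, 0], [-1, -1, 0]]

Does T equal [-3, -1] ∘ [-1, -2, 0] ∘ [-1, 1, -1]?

No

Reconstruct entry (1,2,1) from the claimed factors: Σₗ aₗ[1]bₗ[2]cₗ[1] = (-3)·(-2)·(-1) = -6, but T[1,2,1] = -3. The claim is false.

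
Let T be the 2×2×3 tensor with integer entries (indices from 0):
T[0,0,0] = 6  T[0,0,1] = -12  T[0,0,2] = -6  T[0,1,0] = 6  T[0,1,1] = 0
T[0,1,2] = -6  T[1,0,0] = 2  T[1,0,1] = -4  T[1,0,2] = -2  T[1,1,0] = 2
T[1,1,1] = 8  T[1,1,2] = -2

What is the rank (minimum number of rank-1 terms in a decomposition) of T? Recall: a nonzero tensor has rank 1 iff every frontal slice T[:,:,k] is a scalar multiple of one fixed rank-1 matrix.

2

Lower bound: the mode-1 unfolding of T (rows indexed by i, columns by (j,k) = (0,0), (0,1), (0,2), (1,0), (1,1), (1,2)) is [[6, -12, -6, 6, 0, -6], [2, -4, -2, 2, 8, -2]].
There the 2×2 minor on rows i ∈ {0, 1}, columns (j,k) ∈ {(0,0), (1,1)} is det [[6, 0], [2, 8]] = 48 ≠ 0, so this unfolding has rank ≥ 2; CP rank is at least every unfolding rank, so rank(T) ≥ 2. (Flattening ranks never certify an upper bound on CP rank; for that we must actually write T with 2 rank-1 terms.)
Upper bound — finding two terms. Write S_k = T[:,:,k] for the frontal slices: S₀ = [[6, 6], [2, 2]], S₁ = [[-12, 0], [-4, 8]], S₂ = [[-6, -6], [-2, -2]].
If T = a₁ (x) b₁ (x) c₁ + a₂ (x) b₂ (x) c₂ then each S_k = c₁[k]·a₁b₁ᵀ + c₂[k]·a₂b₂ᵀ. S₀ and S₁ are linearly independent, so a₁b₁ᵀ and a₂b₂ᵀ must span the same plane of matrices: they are the rank-1 matrices of the form x·S₀ + y·S₁.
det(x·S₀ + y·S₁) is 48·xy − 96·y² = 48·(x − 2·y)(y), vanishing at (x:y) = (2:1) and (1:0).
M₁ = 2·S₀ + S₁ = [[0, 12], [0, 12]] = 12·(1, 1)(0, 1)ᵀ and M₂ = S₀ = [[6, 6], [2, 2]] = 2·(3, 1)(1, 1)ᵀ, so take a₁ = (1, 1), b₁ = (0, 1), a₂ = (3, 1), b₂ = (1, 1).
Each slice is an integer combination of E₁ = a₁b₁ᵀ and E₂ = a₂b₂ᵀ: S₀ = 2·E₂, S₁ = 12·E₁ − 4·E₂, S₂ = −2·E₂; reading off coefficients, c₁ = (0, 12, 0) and c₂ = (2, -4, -2).
Hence T = (1, 1) (x) (0, 1) (x) (0, 12, 0) + (3, 1) (x) (1, 1) (x) (2, -4, -2), so rank(T) ≤ 2.
These bounds meet, so rank(T) = 2.
Check entry T[1,0,2] = -2: (1)·(0)·(0) + (1)·(1)·(-2) = -2.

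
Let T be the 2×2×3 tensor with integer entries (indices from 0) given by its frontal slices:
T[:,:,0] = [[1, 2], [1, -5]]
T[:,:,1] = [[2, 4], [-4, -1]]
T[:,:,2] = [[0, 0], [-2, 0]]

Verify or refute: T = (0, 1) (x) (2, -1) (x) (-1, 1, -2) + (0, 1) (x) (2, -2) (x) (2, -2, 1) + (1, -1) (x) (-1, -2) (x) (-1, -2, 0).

Yes

Reconstruct entrywise from the claimed factors. For example, T[0,1,0] = 2 and Σₗ aₗ[0]bₗ[1]cₗ[0] = (0)·(-1)·(-1) + (0)·(-2)·(2) + (1)·(-2)·(-1) = 2; checking all 12 entries, every one matches. The claim holds.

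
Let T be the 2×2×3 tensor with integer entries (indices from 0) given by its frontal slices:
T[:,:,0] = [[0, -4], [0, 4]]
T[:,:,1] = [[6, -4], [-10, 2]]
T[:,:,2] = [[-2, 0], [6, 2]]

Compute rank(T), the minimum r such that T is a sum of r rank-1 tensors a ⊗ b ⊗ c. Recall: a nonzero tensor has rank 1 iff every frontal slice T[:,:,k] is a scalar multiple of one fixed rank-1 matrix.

Lower bound: in the mode-3 unfolding of T (rows indexed by k, columns by (i,j)) the 3×3 minor on rows k ∈ {0, 1, 2}, columns (i,j) ∈ {(0,0), (0,1), (1,0)} is det [[0, -4, 0], [6, -4, -10], [-2, 0, 6]] = 64 ≠ 0, so that unfolding has rank ≥ 3 and hence rank(T) ≥ 3 (CP rank is at least every unfolding rank, though it can be larger).
Upper bound: T is a sum of 3 rank-1 terms, T = [0, 1] ⊗ [2, 1] ⊗ [0, -2, 2] + [1, -1] ⊗ [1, -1] ⊗ [4, 4, 0] + [1, -1] ⊗ [1, 0] ⊗ [-4, 2, -2] (written with every a and b primitive with positive leading entry and the scale carried by c; CP decompositions are not unique, and this one is verified by expanding entrywise), so rank(T) ≤ 3.
These bounds meet, so rank(T) = 3.

3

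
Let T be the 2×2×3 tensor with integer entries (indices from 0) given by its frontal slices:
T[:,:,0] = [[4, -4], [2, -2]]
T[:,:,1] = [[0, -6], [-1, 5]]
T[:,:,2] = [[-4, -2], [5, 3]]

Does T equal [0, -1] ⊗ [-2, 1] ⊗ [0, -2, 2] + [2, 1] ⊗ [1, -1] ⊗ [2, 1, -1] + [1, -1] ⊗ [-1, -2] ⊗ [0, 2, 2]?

Reconstruct entrywise from the claimed factors. For example, T[0,0,0] = 4 and Σₗ aₗ[0]bₗ[0]cₗ[0] = (0)·(-2)·(0) + (2)·(1)·(2) + (1)·(-1)·(0) = 4; checking all 12 entries, every one matches. The claim holds.

Yes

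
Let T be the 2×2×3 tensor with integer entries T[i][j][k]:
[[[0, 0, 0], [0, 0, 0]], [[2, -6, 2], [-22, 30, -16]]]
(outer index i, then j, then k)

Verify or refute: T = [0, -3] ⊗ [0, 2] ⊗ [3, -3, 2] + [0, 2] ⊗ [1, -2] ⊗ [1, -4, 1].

No

Reconstruct entry (1,0,1) from the claimed factors: Σₗ aₗ[1]bₗ[0]cₗ[1] = (-3)·(0)·(-3) + (2)·(1)·(-4) = -8, but T[1,0,1] = -6. The claim is false.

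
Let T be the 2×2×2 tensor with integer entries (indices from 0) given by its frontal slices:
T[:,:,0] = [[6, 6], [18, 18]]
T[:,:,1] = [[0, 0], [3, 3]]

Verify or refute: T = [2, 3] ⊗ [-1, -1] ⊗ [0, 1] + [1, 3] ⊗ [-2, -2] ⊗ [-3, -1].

Yes

Reconstruct entrywise from the claimed factors. For example, T[0,0,1] = 0 and Σₗ aₗ[0]bₗ[0]cₗ[1] = (2)·(-1)·(1) + (1)·(-2)·(-1) = 0; checking all 8 entries, every one matches. The claim holds.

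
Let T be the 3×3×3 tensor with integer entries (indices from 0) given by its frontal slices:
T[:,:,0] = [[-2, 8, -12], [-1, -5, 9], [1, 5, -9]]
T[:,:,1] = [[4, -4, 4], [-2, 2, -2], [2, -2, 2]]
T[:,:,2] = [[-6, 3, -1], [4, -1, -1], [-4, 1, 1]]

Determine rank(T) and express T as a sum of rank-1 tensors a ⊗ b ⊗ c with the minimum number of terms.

rank(T) = 2

Lower bound: the mode-1 unfolding of T (rows indexed by i, columns by (j,k) = (0,0), (0,1), (0,2), (1,0), (1,1), (1,2), (2,0), (2,1), (2,2)) is [[-2, 4, -6, 8, -4, 3, -12, 4, -1], [-1, -2, 4, -5, 2, -1, 9, -2, -1], [1, 2, -4, 5, -2, 1, -9, 2, 1]].
There the 2×2 minor on rows i ∈ {0, 1}, columns (j,k) ∈ {(0,0), (0,1)} is det [[-2, 4], [-1, -2]] = 8 ≠ 0, so this unfolding has rank ≥ 2; CP rank is at least every unfolding rank, so rank(T) ≥ 2. (Unfolding ranks only ever bound the CP rank from below — rank(T) can be strictly larger than all of them — so the matching upper bound has to come from an explicit 2-term decomposition.)
Upper bound — finding two terms. Write S_k = T[:,:,k] for the frontal slices: S₀ = [[-2, 8, -12], [-1, -5, 9], [1, 5, -9]], S₁ = [[4, -4, 4], [-2, 2, -2], [2, -2, 2]], S₂ = [[-6, 3, -1], [4, -1, -1], [-4, 1, 1]].
If T = a₁ ⊗ b₁ ⊗ c₁ + a₂ ⊗ b₂ ⊗ c₂ then each S_k = c₁[k]·a₁b₁ᵀ + c₂[k]·a₂b₂ᵀ. S₀ and S₁ are linearly independent, so a₁b₁ᵀ and a₂b₂ᵀ must span the same plane of matrices: they are the rank-1 matrices of the form x·S₀ + y·S₁.
The 2×2 minor of x·S₀ + y·S₁ on rows {0,1}, columns {0,1} is 18·x² − 12·xy = 6·(3·x − 2·y)(x), vanishing at (x:y) = (2:3) and (0:1).
M₁ = 2·S₀ + 3·S₁ = [[8, 4, -12], [-8, -4, 12], [8, 4, -12]] = 4·[1, -1, 1][2, 1, -3]ᵀ and M₂ = S₁ = [[4, -4, 4], [-2, 2, -2], [2, -2, 2]] = 2·[2, -1, 1][1, -1, 1]ᵀ, so take a₁ = [1, -1, 1], b₁ = [2, 1, -3], a₂ = [2, -1, 1], b₂ = [1, -1, 1].
Each slice is an integer combination of E₁ = a₁b₁ᵀ and E₂ = a₂b₂ᵀ: S₀ = 2·E₁ − 3·E₂, S₁ = 2·E₂, S₂ = −E₁ − 2·E₂; reading off coefficients, c₁ = [2, 0, -1] and c₂ = [-3, 2, -2].
Hence T = [1, -1, 1] ⊗ [2, 1, -3] ⊗ [2, 0, -1] + [2, -1, 1] ⊗ [1, -1, 1] ⊗ [-3, 2, -2], so rank(T) ≤ 2.
These bounds meet, so rank(T) = 2.
Check entry T[2,0,1] = 2: (1)·(2)·(0) + (1)·(1)·(2) = 2.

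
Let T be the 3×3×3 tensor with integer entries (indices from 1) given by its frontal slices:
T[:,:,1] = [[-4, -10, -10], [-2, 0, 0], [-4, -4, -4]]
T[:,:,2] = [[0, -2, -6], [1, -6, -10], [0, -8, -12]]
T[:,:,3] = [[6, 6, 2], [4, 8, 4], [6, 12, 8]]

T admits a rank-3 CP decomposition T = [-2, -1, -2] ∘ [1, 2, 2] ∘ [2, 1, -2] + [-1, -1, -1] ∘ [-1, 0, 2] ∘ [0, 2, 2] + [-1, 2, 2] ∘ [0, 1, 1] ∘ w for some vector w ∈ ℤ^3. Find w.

w = [2, -2, 2]

Subtract the known terms from T to get the rank-1 residual R = [-1, 2, 2] ∘ [0, 1, 1] ∘ w, so R[i,j,k] = a[i]·b[j]·w[k]. Pick indices with nonzero a[1]·b[2] = (-1)·(1) = -1. Only the fibre through (1,2,·) is needed: R[1,2,:] = T[1,2,:] − Σₗ aₗ[1]bₗ[2]cₗ = [-10, -2, 6] − (-2)·(2)·[2, 1, -2] − (-1)·(0)·[0, 2, 2] = [-2, 2, -2]. Then w[k] = R[1,2,k] / -1 for each k, giving w = [-2, 2, -2] / -1 = [2, -2, 2].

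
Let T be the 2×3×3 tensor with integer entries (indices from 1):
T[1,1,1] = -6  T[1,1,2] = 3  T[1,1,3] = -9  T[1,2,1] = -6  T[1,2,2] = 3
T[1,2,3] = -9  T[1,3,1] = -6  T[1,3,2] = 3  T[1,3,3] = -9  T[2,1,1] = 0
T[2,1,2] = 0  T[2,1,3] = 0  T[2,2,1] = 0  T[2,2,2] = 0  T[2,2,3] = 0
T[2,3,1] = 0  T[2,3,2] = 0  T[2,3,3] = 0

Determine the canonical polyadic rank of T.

Lower bound: T ≠ 0 (e.g. T[1,1,1] = -6), so rank(T) ≥ 1.
Upper bound: if T = a ∘ b ∘ c then every fibre of T is a multiple of the corresponding factor, so read the factors off the fibres through the nonzero entry T[1,1,1] = -6.
The mode-1 fibre T[:,1,1] = [-6, 0] gives a = [1, 0] (primitive direction); the mode-2 fibre T[1,:,1] = [-6, -6, -6] gives b = [1, 1, 1]; then c[k] = T[1,1,k] / (a[1]·b[1]) = [-6, 3, -9] / 1 = [-6, 3, -9].
Expanding [1, 0] ∘ [1, 1, 1] ∘ [-6, 3, -9] reproduces all 18 entries of T, so T = [1, 0] ∘ [1, 1, 1] ∘ [-6, 3, -9] and rank(T) ≤ 1.
These bounds meet, so rank(T) = 1.

1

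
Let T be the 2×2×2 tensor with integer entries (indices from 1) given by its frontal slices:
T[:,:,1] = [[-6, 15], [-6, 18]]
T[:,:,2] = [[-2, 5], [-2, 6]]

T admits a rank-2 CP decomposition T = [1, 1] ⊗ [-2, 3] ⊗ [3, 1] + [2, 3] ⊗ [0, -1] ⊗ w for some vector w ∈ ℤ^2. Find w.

Subtract the known terms from T to get the rank-1 residual R = [2, 3] ⊗ [0, -1] ⊗ w, so R[i,j,k] = a[i]·b[j]·w[k]. Pick indices with nonzero a[1]·b[2] = (2)·(-1) = -2. Only the fibre through (1,2,·) is needed: R[1,2,:] = T[1,2,:] − Σₗ aₗ[1]bₗ[2]cₗ = [15, 5] − (1)·(3)·[3, 1] = [6, 2]. Then w[k] = R[1,2,k] / -2 for each k, giving w = [6, 2] / -2 = [-3, -1].

w = [-3, -1]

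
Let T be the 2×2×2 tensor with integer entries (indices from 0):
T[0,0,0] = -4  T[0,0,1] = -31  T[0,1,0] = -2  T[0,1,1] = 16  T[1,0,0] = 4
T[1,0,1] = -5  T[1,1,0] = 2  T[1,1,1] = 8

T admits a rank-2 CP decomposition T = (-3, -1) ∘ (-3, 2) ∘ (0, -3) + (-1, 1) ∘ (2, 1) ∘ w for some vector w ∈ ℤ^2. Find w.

w = (2, 2)

Subtract the known terms from T to get the rank-1 residual R = (-1, 1) ∘ (2, 1) ∘ w, so R[i,j,k] = a[i]·b[j]·w[k]. Pick indices with nonzero a[0]·b[0] = (-1)·(2) = -2. Only the fibre through (0,0,·) is needed: R[0,0,:] = T[0,0,:] − Σₗ aₗ[0]bₗ[0]cₗ = [-4, -31] − (-3)·(-3)·(0, -3) = [-4, -4]. Then w[k] = R[0,0,k] / -2 for each k, giving w = [-4, -4] / -2 = (2, 2).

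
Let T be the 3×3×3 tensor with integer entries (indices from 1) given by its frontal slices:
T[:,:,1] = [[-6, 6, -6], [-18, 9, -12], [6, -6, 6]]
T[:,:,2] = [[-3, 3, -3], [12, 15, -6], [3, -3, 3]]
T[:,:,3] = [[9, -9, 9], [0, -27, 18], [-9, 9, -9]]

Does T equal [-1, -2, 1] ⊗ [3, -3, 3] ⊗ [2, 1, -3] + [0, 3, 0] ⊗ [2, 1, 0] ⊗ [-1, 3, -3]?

Reconstruct entrywise from the claimed factors. For example, T[3,2,3] = 9 and Σₗ aₗ[3]bₗ[2]cₗ[3] = (1)·(-3)·(-3) + (0)·(1)·(-3) = 9; checking all 27 entries, every one matches. The claim holds.

Yes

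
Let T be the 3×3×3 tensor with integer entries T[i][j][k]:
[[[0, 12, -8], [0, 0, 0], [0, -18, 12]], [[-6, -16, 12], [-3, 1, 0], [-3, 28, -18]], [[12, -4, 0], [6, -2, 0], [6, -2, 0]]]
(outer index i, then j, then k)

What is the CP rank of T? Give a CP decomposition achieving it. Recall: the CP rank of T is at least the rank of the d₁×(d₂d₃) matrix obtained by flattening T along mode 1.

Lower bound: the mode-3 unfolding of T (rows indexed by k, columns by (i,j) = (0,0), (0,1), (0,2), (1,0), (1,1), (1,2), (2,0), (2,1), (2,2)) is [[0, 0, 0, -6, -3, -3, 12, 6, 6], [12, 0, -18, -16, 1, 28, -4, -2, -2], [-8, 0, 12, 12, 0, -18, 0, 0, 0]].
There the 2×2 minor on rows k ∈ {0, 1}, columns (i,j) ∈ {(0,0), (1,0)} is det [[0, -6], [12, -16]] = 72 ≠ 0, so this unfolding has rank ≥ 2; CP rank is at least every unfolding rank, so rank(T) ≥ 2. (This is only a lower bound: in general the CP rank may exceed every unfolding rank, so we still need to exhibit 2 rank-1 terms summing to T.)
Upper bound — finding two terms. Write S_k = T[:,:,k] for the frontal slices: S₀ = [[0, 0, 0], [-6, -3, -3], [12, 6, 6]], S₁ = [[12, 0, -18], [-16, 1, 28], [-4, -2, -2]], S₂ = [[-8, 0, 12], [12, 0, -18], [0, 0, 0]].
If T = a₁ (x) b₁ (x) c₁ + a₂ (x) b₂ (x) c₂ then each S_k = c₁[k]·a₁b₁ᵀ + c₂[k]·a₂b₂ᵀ. S₀ and S₁ are linearly independent, so a₁b₁ᵀ and a₂b₂ᵀ must span the same plane of matrices: they are the rank-1 matrices of the form x·S₀ + y·S₁.
The 2×2 minor of x·S₀ + y·S₁ on rows {0,1}, columns {0,1} is −36·xy + 12·y² = (-12)·(3·x − y)(y), vanishing at (x:y) = (1:3) and (1:0).
M₁ = S₀ + 3·S₁ = [[36, 0, -54], [-54, 0, 81], [0, 0, 0]] = 9·(2, -3, 0)(2, 0, -3)ᵀ and M₂ = S₀ = [[0, 0, 0], [-6, -3, -3], [12, 6, 6]] = (-3)·(0, 1, -2)(2, 1, 1)ᵀ, so take a₁ = (2, -3, 0), b₁ = (2, 0, -3), a₂ = (0, 1, -2), b₂ = (2, 1, 1).
Each slice is an integer combination of E₁ = a₁b₁ᵀ and E₂ = a₂b₂ᵀ: S₀ = −3·E₂, S₁ = 3·E₁ + E₂, S₂ = −2·E₁; reading off coefficients, c₁ = (0, 3, -2) and c₂ = (-3, 1, 0).
Hence T = (2, -3, 0) (x) (2, 0, -3) (x) (0, 3, -2) + (0, 1, -2) (x) (2, 1, 1) (x) (-3, 1, 0), so rank(T) ≤ 2.
These bounds meet, so rank(T) = 2.

rank(T) = 2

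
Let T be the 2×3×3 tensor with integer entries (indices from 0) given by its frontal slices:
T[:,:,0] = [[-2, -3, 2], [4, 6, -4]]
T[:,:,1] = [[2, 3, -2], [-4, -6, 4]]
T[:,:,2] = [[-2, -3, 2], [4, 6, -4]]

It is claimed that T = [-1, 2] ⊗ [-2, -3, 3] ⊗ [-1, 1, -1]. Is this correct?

Reconstruct entry (0,2,0) from the claimed factors: Σₗ aₗ[0]bₗ[2]cₗ[0] = (-1)·(3)·(-1) = 3, but T[0,2,0] = 2. The claim is false.

No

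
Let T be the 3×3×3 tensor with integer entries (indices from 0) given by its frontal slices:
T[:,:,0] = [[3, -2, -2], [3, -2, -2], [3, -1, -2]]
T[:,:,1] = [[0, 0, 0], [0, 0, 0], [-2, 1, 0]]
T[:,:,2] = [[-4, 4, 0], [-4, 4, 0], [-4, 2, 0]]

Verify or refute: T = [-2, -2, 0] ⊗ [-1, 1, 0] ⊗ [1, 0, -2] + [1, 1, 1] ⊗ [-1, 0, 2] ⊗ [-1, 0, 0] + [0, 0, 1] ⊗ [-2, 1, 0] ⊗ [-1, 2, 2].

No

Reconstruct entry (2,0,1) from the claimed factors: Σₗ aₗ[2]bₗ[0]cₗ[1] = (0)·(-1)·(0) + (1)·(-1)·(0) + (1)·(-2)·(2) = -4, but T[2,0,1] = -2. The claim is false.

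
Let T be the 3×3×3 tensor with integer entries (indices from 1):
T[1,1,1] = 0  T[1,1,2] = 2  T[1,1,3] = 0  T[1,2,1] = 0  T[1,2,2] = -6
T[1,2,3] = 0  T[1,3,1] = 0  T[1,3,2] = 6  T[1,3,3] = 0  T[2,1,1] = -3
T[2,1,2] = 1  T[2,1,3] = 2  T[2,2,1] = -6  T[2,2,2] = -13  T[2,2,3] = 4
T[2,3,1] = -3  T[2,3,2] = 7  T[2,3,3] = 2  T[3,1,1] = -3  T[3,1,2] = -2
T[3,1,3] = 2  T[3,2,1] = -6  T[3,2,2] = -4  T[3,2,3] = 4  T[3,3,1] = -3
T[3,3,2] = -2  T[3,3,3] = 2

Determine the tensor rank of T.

Lower bound: the mode-2 unfolding of T (rows indexed by j, columns by (i,k) = (1,1), (1,2), (1,3), (2,1), (2,2), (2,3), (3,1), (3,2), (3,3)) is [[0, 2, 0, -3, 1, 2, -3, -2, 2], [0, -6, 0, -6, -13, 4, -6, -4, 4], [0, 6, 0, -3, 7, 2, -3, -2, 2]].
There the 2×2 minor on rows j ∈ {1, 2}, columns (i,k) ∈ {(1,2), (2,1)} is det [[2, -3], [-6, -6]] = -30 ≠ 0, so this unfolding has rank ≥ 2; CP rank is at least every unfolding rank, so rank(T) ≥ 2. (This is only a lower bound: in general the CP rank may exceed every unfolding rank, so we still need to exhibit 2 rank-1 terms summing to T.)
Upper bound — finding two terms. Write S_k = T[:,:,k] for the frontal slices: S₁ = [[0, 0, 0], [-3, -6, -3], [-3, -6, -3]], S₂ = [[2, -6, 6], [1, -13, 7], [-2, -4, -2]], S₃ = [[0, 0, 0], [2, 4, 2], [2, 4, 2]].
If T = a₁ ⊗ b₁ ⊗ c₁ + a₂ ⊗ b₂ ⊗ c₂ then each S_k = c₁[k]·a₁b₁ᵀ + c₂[k]·a₂b₂ᵀ. S₁ and S₂ are linearly independent, so a₁b₁ᵀ and a₂b₂ᵀ must span the same plane of matrices: they are the rank-1 matrices of the form x·S₁ + y·S₂.
The 2×2 minor of x·S₁ + y·S₂ on rows {1,2}, columns {1,2} is −30·xy − 20·y² = (-10)·(3·x + 2·y)(y), vanishing at (x:y) = (2:-3) and (1:0).
M₁ = 2·S₁ − 3·S₂ = [[-6, 18, -18], [-9, 27, -27], [0, 0, 0]] = (-3)·(2, 3, 0)(1, -3, 3)ᵀ and M₂ = S₁ = [[0, 0, 0], [-3, -6, -3], [-3, -6, -3]] = (-3)·(0, 1, 1)(1, 2, 1)ᵀ, so take a₁ = (2, 3, 0), b₁ = (1, -3, 3), a₂ = (0, 1, 1), b₂ = (1, 2, 1).
Each slice is an integer combination of E₁ = a₁b₁ᵀ and E₂ = a₂b₂ᵀ: S₁ = −3·E₂, S₂ = E₁ − 2·E₂, S₃ = 2·E₂; reading off coefficients, c₁ = (0, 1, 0) and c₂ = (-3, -2, 2).
Hence T = (2, 3, 0) ⊗ (1, -3, 3) ⊗ (0, 1, 0) + (0, 1, 1) ⊗ (1, 2, 1) ⊗ (-3, -2, 2), so rank(T) ≤ 2.
These bounds meet, so rank(T) = 2.
Check entry T[2,3,1] = -3: (3)·(3)·(0) + (1)·(1)·(-3) = -3.

2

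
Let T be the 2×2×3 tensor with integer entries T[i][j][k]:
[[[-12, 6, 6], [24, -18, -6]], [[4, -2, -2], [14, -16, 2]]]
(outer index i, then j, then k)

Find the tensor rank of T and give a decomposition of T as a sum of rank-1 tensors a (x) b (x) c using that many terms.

rank(T) = 2

Lower bound: in the mode-3 unfolding of T (rows indexed by k, columns by (i,j)) the 2×2 minor on rows k ∈ {0, 1}, columns (i,j) ∈ {(0,0), (0,1)} is det [[-12, 24], [6, -18]] = 72 ≠ 0, so that unfolding has rank ≥ 2 and hence rank(T) ≥ 2 (CP rank is at least every unfolding rank, though it can be larger).
Upper bound: with S_k = T[:,:,k], the two rank-1 terms a₁b₁ᵀ, a₂b₂ᵀ are the rank-1 members of the pencil x·S₀ + y·S₁.
det(x·S₀ + y·S₁) is −264·x² + 396·xy − 132·y² = (-132)·(2·x − y)(x − y), vanishing at (x:y) = (1:2) and (1:1).
M₁ = S₀ + 2·S₁ = [[0, -12], [0, -18]] = (-6)·[2, 3][0, 1]ᵀ and M₂ = S₀ + S₁ = [[-6, 6], [2, -2]] = (-2)·[3, -1][1, -1]ᵀ, so take a₁ = [2, 3], b₁ = [0, 1], a₂ = [3, -1], b₂ = [1, -1].
Each slice is an integer combination of E₁ = a₁b₁ᵀ and E₂ = a₂b₂ᵀ: S₀ = 6·E₁ − 4·E₂, S₁ = −6·E₁ + 2·E₂, S₂ = 2·E₂; reading off coefficients, c₁ = [6, -6, 0] and c₂ = [-4, 2, 2].
Hence T = [2, 3] (x) [0, 1] (x) [6, -6, 0] + [3, -1] (x) [1, -1] (x) [-4, 2, 2], so rank(T) ≤ 2.
These bounds meet, so rank(T) = 2.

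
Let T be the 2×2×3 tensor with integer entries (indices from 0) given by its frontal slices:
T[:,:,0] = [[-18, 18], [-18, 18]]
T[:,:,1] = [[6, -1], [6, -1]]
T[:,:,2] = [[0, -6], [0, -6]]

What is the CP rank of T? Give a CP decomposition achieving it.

rank(T) = 2

Lower bound: the mode-2 unfolding of T (rows indexed by j, columns by (i,k) = (0,0), (0,1), (0,2), (1,0), (1,1), (1,2)) is [[-18, 6, 0, -18, 6, 0], [18, -1, -6, 18, -1, -6]].
There the 2×2 minor on rows j ∈ {0, 1}, columns (i,k) ∈ {(0,0), (0,1)} is det [[-18, 6], [18, -1]] = -90 ≠ 0, so this unfolding has rank ≥ 2; CP rank is at least every unfolding rank, so rank(T) ≥ 2. (This is only a lower bound: in general the CP rank may exceed every unfolding rank, so we still need to exhibit 2 rank-1 terms summing to T.)
Upper bound — finding two terms. Every mode-1 slice of T is a multiple of one matrix: T[i,:,:] = a[i]·M with a = (1, 1) and M = [[-18, 6, 0], [18, -1, -6]] (rows indexed by j, columns by k). So it suffices to write M as a sum of two rank-1 matrices.
Splitting M by its rows (j = 0, 1), M = (1, 0)(-18, 6, 0)ᵀ + (0, 1)(18, -1, -6)ᵀ.
Hence T = (1, 1) ∘ (1, 0) ∘ (-18, 6, 0) + (1, 1) ∘ (0, 1) ∘ (18, -1, -6), so rank(T) ≤ 2.
These bounds meet, so rank(T) = 2.
Check entry T[0,0,0] = -18: (1)·(1)·(-18) + (1)·(0)·(18) = -18.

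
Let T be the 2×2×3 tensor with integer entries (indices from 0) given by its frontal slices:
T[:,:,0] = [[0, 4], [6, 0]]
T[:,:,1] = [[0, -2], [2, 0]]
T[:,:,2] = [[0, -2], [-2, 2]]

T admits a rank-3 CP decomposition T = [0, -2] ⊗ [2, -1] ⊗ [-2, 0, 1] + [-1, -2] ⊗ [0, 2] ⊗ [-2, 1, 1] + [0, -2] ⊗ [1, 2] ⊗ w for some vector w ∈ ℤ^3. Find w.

w = [1, -1, -1]

Subtract the known terms from T to get the rank-1 residual R = [0, -2] ⊗ [1, 2] ⊗ w, so R[i,j,k] = a[i]·b[j]·w[k]. Pick indices with nonzero a[1]·b[0] = (-2)·(1) = -2. Only the fibre through (1,0,·) is needed: R[1,0,:] = T[1,0,:] − Σₗ aₗ[1]bₗ[0]cₗ = [6, 2, -2] − (-2)·(2)·[-2, 0, 1] − (-2)·(0)·[-2, 1, 1] = [-2, 2, 2]. Then w[k] = R[1,0,k] / -2 for each k, giving w = [-2, 2, 2] / -2 = [1, -1, -1].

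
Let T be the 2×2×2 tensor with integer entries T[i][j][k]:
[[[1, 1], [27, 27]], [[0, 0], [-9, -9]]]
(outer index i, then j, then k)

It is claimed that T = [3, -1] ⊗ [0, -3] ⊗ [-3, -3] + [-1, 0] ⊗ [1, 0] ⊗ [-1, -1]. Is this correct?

Reconstruct entrywise from the claimed factors. For example, T[0,1,0] = 27 and Σₗ aₗ[0]bₗ[1]cₗ[0] = (3)·(-3)·(-3) + (-1)·(0)·(-1) = 27; checking all 8 entries, every one matches. The claim holds.

Yes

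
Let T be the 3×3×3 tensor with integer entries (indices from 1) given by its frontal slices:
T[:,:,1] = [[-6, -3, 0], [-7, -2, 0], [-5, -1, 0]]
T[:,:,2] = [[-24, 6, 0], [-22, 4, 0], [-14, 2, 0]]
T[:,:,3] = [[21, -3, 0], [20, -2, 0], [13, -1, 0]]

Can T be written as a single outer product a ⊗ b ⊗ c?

No

The mode-1 unfolding of T (rows indexed by i, columns by (j,k) = (1,1), (1,2), (1,3), (2,1), (2,2), (2,3), (3,1), (3,2), (3,3)) is [[-6, -24, 21, -3, 6, -3, 0, 0, 0], [-7, -22, 20, -2, 4, -2, 0, 0, 0], [-5, -14, 13, -1, 2, -1, 0, 0, 0]].
There the 2×2 minor on rows i ∈ {1, 2}, columns (j,k) ∈ {(1,1), (1,2)} is det [[-6, -24], [-7, -22]] = -36 ≠ 0, so this unfolding has rank ≥ 2; CP rank is at least every unfolding rank, so rank(T) ≥ 2.
In particular rank(T) ≥ 2 > 1, so T is not rank-1.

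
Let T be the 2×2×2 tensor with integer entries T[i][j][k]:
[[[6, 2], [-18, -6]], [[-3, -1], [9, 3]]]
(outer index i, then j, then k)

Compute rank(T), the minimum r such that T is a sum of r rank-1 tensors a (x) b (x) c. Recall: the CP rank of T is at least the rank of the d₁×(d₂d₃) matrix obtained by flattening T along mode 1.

Lower bound: T ≠ 0 (e.g. T[0,0,0] = 6), so rank(T) ≥ 1.
Upper bound: if T = a (x) b (x) c then every fibre of T is a multiple of the corresponding factor, so read the factors off the fibres through the nonzero entry T[0,0,0] = 6.
The mode-1 fibre T[:,0,0] = [6, -3] gives a = [2, -1] (primitive direction); the mode-2 fibre T[0,:,0] = [6, -18] gives b = [1, -3]; then c[k] = T[0,0,k] / (a[0]·b[0]) = [6, 2] / 2 = [3, 1].
Expanding [2, -1] (x) [1, -3] (x) [3, 1] reproduces all 8 entries of T, so T = [2, -1] (x) [1, -3] (x) [3, 1] and rank(T) ≤ 1.
These bounds meet, so rank(T) = 1.
Check entry T[1,1,1] = 3: (-1)·(-3)·(1) = 3.

1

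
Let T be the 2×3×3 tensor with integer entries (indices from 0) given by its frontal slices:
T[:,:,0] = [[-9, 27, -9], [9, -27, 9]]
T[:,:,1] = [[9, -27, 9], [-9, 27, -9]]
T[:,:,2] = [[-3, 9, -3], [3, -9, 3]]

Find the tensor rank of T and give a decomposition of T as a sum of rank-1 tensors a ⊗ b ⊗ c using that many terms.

Lower bound: T ≠ 0 (e.g. T[0,0,0] = -9), so rank(T) ≥ 1.
Upper bound: if T = a ⊗ b ⊗ c then every fibre of T is a multiple of the corresponding factor, so read the factors off the fibres through the nonzero entry T[0,0,0] = -9.
The mode-1 fibre T[:,0,0] = [-9, 9] gives a = [1, -1] (primitive direction); the mode-2 fibre T[0,:,0] = [-9, 27, -9] gives b = [1, -3, 1]; then c[k] = T[0,0,k] / (a[0]·b[0]) = [-9, 9, -3] / 1 = [-9, 9, -3].
Expanding [1, -1] ⊗ [1, -3, 1] ⊗ [-9, 9, -3] reproduces all 18 entries of T, so T = [1, -1] ⊗ [1, -3, 1] ⊗ [-9, 9, -3] and rank(T) ≤ 1.
These bounds meet, so rank(T) = 1.
Check entry T[0,0,1] = 9: (1)·(1)·(9) = 9.

rank(T) = 1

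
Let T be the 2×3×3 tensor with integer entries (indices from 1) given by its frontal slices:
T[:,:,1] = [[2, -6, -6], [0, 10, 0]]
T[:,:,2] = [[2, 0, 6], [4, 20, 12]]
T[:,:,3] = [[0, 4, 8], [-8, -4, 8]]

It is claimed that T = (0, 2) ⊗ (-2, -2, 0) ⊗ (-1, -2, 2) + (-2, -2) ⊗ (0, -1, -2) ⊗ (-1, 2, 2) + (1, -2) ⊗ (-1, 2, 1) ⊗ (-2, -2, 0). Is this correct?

Yes

Reconstruct entrywise from the claimed factors. For example, T[2,2,1] = 10 and Σₗ aₗ[2]bₗ[2]cₗ[1] = (2)·(-2)·(-1) + (-2)·(-1)·(-1) + (-2)·(2)·(-2) = 10; checking all 18 entries, every one matches. The claim holds.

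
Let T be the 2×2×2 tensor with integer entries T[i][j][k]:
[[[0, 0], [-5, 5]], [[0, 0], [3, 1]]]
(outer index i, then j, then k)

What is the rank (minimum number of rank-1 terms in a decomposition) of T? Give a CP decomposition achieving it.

rank(T) = 2

Lower bound: the mode-1 unfolding of T (rows indexed by i, columns by (j,k) = (0,0), (0,1), (1,0), (1,1)) is [[0, 0, -5, 5], [0, 0, 3, 1]].
There the 2×2 minor on rows i ∈ {0, 1}, columns (j,k) ∈ {(1,0), (1,1)} is det [[-5, 5], [3, 1]] = -20 ≠ 0, so this unfolding has rank ≥ 2; CP rank is at least every unfolding rank, so rank(T) ≥ 2. (This is only a lower bound: in general the CP rank may exceed every unfolding rank, so we still need to exhibit 2 rank-1 terms summing to T.)
Upper bound — finding two terms. Every mode-2 slice of T is a multiple of one matrix: T[:,j,:] = b[j]·M with b = [0, 1] and M = [[-5, 5], [3, 1]] (rows indexed by i, columns by k). So it suffices to write M as a sum of two rank-1 matrices.
Splitting M by its rows (i = 0, 1), M = [1, 0][-5, 5]ᵀ + [0, 1][3, 1]ᵀ.
Hence T = [1, 0] ⊗ [0, 1] ⊗ [-5, 5] + [0, 1] ⊗ [0, 1] ⊗ [3, 1], so rank(T) ≤ 2.
These bounds meet, so rank(T) = 2.
Check entry T[1,0,1] = 0: (0)·(0)·(5) + (1)·(0)·(1) = 0.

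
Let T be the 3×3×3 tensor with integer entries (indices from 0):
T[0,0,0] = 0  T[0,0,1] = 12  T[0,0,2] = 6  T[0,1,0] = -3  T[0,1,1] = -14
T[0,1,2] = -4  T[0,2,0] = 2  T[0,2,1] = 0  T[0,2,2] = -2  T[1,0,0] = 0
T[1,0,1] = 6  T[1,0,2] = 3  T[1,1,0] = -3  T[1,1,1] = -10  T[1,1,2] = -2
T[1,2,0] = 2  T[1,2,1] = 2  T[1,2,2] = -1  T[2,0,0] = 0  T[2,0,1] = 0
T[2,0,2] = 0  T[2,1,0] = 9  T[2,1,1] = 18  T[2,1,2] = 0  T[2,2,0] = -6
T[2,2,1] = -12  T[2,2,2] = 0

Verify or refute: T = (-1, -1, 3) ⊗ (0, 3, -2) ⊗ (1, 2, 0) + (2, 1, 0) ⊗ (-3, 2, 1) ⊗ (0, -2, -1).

Reconstruct entrywise from the claimed factors. For example, T[1,0,2] = 3 and Σₗ aₗ[1]bₗ[0]cₗ[2] = (-1)·(0)·(0) + (1)·(-3)·(-1) = 3; checking all 27 entries, every one matches. The claim holds.

Yes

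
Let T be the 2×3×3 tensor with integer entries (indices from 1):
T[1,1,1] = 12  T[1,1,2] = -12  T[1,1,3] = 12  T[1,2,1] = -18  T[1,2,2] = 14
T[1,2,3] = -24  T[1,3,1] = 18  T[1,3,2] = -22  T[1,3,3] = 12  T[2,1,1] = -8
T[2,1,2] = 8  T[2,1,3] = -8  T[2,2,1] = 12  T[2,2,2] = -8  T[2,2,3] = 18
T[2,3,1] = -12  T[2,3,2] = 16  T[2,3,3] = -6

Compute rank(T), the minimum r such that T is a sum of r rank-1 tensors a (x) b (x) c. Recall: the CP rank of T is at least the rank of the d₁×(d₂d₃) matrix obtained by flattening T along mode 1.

2

Lower bound: the mode-1 unfolding of T (rows indexed by i, columns by (j,k) = (1,1), (1,2), (1,3), (2,1), (2,2), (2,3), (3,1), (3,2), (3,3)) is [[12, -12, 12, -18, 14, -24, 18, -22, 12], [-8, 8, -8, 12, -8, 18, -12, 16, -6]].
There the 2×2 minor on rows i ∈ {1, 2}, columns (j,k) ∈ {(1,1), (2,2)} is det [[12, 14], [-8, -8]] = 16 ≠ 0, so this unfolding has rank ≥ 2; CP rank is at least every unfolding rank, so rank(T) ≥ 2. (This is only a lower bound: in general the CP rank may exceed every unfolding rank, so we still need to exhibit 2 rank-1 terms summing to T.)
Upper bound — finding two terms. Write S_k = T[:,:,k] for the frontal slices: S₁ = [[12, -18, 18], [-8, 12, -12]], S₂ = [[-12, 14, -22], [8, -8, 16]], S₃ = [[12, -24, 12], [-8, 18, -6]].
If T = a₁ (x) b₁ (x) c₁ + a₂ (x) b₂ (x) c₂ then each S_k = c₁[k]·a₁b₁ᵀ + c₂[k]·a₂b₂ᵀ. S₁ and S₂ are linearly independent, so a₁b₁ᵀ and a₂b₂ᵀ must span the same plane of matrices: they are the rank-1 matrices of the form x·S₁ + y·S₂.
The 2×2 minor of x·S₁ + y·S₂ on rows {1,2}, columns {1,2} is 16·xy − 16·y² = 16·(x − y)(y), vanishing at (x:y) = (1:1) and (1:0).
M₁ = S₁ + S₂ = [[0, -4, -4], [0, 4, 4]] = (-4)·[1, -1][0, 1, 1]ᵀ and M₂ = S₁ = [[12, -18, 18], [-8, 12, -12]] = 2·[3, -2][2, -3, 3]ᵀ, so take a₁ = [1, -1], b₁ = [0, 1, 1], a₂ = [3, -2], b₂ = [2, -3, 3].
Each slice is an integer combination of E₁ = a₁b₁ᵀ and E₂ = a₂b₂ᵀ: S₁ = 2·E₂, S₂ = −4·E₁ − 2·E₂, S₃ = −6·E₁ + 2·E₂; reading off coefficients, c₁ = [0, -4, -6] and c₂ = [2, -2, 2].
Hence T = [1, -1] (x) [0, 1, 1] (x) [0, -4, -6] + [3, -2] (x) [2, -3, 3] (x) [2, -2, 2], so rank(T) ≤ 2.
These bounds meet, so rank(T) = 2.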